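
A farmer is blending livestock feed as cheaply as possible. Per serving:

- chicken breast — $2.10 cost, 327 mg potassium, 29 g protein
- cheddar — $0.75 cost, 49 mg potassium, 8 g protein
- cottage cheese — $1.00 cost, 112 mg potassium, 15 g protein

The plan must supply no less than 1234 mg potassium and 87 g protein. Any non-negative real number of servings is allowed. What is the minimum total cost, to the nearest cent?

With two linear requirements the optimum uses one or two foods; enumerate the corners.
chicken breast only: max(1234/327, 87/29) = 3.774 servings → $7.92.
cheddar only: max(1234/49, 87/8) = 25.18 servings → $18.89.
cottage cheese only: max(1234/112, 87/15) = 11.02 servings → $11.02.
chicken breast + cheddar: intersection lies outside the first quadrant.
chicken breast + cottage cheese with both targets exact would need a negative amount; discard.
cheddar + cottage cheese with both targets exact would need a negative amount; discard.
The minimum over all feasible corners is $7.92.

$7.92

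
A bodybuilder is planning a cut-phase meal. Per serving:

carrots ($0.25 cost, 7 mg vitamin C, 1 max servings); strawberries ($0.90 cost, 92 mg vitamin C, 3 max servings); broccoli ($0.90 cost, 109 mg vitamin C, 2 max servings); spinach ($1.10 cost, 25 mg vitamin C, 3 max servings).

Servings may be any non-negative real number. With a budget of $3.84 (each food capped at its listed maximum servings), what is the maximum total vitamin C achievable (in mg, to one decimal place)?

426.5 mg

Vitamin C per dollar: broccoli 121.1, strawberries 102.2, carrots 28, spinach 22.73.
Take 2 servings of broccoli: spends $1.80, +218.0 mg vitamin C (running total 218.0 mg).
Take 2.267 servings of strawberries: spends $2.04, +208.5 mg vitamin C (running total 426.5 mg).
Filling greedily by vitamin C-per-dollar is optimal for one linear limit, giving 426.5 mg.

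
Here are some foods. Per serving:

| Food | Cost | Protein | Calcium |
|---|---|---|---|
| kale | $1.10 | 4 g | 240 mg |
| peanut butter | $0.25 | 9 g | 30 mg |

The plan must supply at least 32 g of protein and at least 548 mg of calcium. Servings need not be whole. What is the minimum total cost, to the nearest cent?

kale only: max(32/4, 548/240) = 8 servings → $8.80.
peanut butter only: max(32/9, 548/30) = 18.27 servings → $4.57.
kale + peanut butter with both tight: 1.947 servings and 2.69 servings → $2.81.
The minimum over all feasible corners is $2.81.

$2.81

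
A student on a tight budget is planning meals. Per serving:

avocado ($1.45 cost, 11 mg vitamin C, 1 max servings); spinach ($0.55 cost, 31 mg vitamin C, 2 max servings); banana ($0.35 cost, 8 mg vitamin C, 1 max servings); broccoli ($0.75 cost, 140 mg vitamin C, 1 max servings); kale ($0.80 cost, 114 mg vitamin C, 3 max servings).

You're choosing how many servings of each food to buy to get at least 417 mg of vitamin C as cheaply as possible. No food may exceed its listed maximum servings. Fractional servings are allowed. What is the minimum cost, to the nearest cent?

$2.69

Cost per mg of vitamin C: broccoli $0.0054, kale $0.0070, spinach $0.0177, banana $0.0437, avocado $0.1318.
Take 1 serving of broccoli: +140.0 mg vitamin C for $0.75 (total $0.75, still need 277.0 mg).
Take 2.43 servings of kale: +277.0 mg vitamin C for $1.94 (total $2.69, still need 0.0 mg).
Filling from the cheapest source first is optimal under one linear minimum: $2.69.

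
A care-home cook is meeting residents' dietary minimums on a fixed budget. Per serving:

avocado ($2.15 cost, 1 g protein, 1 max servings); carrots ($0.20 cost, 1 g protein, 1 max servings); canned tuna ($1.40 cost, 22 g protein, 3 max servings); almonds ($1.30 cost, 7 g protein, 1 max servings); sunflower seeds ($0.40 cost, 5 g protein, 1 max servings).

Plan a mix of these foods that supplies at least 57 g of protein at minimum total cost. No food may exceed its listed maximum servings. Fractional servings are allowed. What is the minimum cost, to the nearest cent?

Cost per g of protein: canned tuna $0.0636, sunflower seeds $0.0800, almonds $0.1857, carrots $0.2000, avocado $2.1500.
Take 2.591 servings of canned tuna: +57.0 g protein for $3.63 (total $3.63, still need 0.0 g).
Filling from the cheapest source first is optimal under one linear minimum: $3.63.

$3.63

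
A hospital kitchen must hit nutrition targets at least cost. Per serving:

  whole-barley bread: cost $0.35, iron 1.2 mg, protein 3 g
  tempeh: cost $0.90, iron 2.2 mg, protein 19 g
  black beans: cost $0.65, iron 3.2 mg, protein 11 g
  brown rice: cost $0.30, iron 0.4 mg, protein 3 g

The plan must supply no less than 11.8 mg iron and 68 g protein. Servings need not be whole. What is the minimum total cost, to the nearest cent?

A basic optimal solution has at most two foods positive. Try each food alone and each pair with both targets met exactly.
whole-barley bread only: max(11.8/1.2, 68/3) = 22.67 servings → $7.93.
tempeh only: max(11.8/2.2, 68/19) = 5.364 servings → $4.83.
black beans only: max(11.8/3.2, 68/11) = 6.182 servings → $4.02.
brown rice only: max(11.8/0.4, 68/3) = 29.5 servings → $8.85.
whole-barley bread + tempeh with both tight: 4.605 servings and 2.852 servings → $4.18.
whole-barley bread + black beans: intersection lies outside the first quadrant.
whole-barley bread + brown rice with both tight: 3.417 servings and 19.25 servings → $6.97.
tempeh + black beans with both tight: 2.399 servings and 2.038 servings → $3.48.
tempeh + brown rice: intersection lies outside the first quadrant.
black beans + brown rice with both tight: 1.577 servings and 16.88 servings → $6.09.
Cheapest feasible corner: $3.48.

$3.48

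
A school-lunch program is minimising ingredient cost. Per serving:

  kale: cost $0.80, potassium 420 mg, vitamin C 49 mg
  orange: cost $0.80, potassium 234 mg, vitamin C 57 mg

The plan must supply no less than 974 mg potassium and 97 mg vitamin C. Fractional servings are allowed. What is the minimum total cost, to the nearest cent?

kale only: max(974/420, 97/49) = 2.319 servings → $1.86.
orange only: max(974/234, 97/57) = 4.162 servings → $3.33.
kale + orange: the both-tight solution has a negative serving — not a feasible corner.
So the least-cost plan costs $1.86.

$1.86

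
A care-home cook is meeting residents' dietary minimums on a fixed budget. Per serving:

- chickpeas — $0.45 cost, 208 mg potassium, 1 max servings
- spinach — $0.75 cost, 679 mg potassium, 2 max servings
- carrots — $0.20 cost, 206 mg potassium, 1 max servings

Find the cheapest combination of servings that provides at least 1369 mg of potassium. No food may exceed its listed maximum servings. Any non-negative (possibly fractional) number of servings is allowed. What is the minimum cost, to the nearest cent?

Cost per mg of potassium: carrots $0.0010, spinach $0.0011, chickpeas $0.0022.
Take 1 serving of carrots: +206.0 mg potassium for $0.20 (total $0.20, still need 1163.0 mg).
Take 1.713 servings of spinach: +1163.0 mg potassium for $1.28 (total $1.48, still need 0.0 mg).
Filling from the cheapest source first is optimal under one linear minimum: $1.48.

$1.48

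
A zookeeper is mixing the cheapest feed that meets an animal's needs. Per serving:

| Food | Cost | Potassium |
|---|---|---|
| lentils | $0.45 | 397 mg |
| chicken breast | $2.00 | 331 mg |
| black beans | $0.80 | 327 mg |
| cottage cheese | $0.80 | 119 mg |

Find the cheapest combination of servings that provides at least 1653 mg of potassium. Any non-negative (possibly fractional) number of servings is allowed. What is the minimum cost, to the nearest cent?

$1.87

Cost per mg of potassium: lentils $0.0011, black beans $0.0024, chicken breast $0.0060, cottage cheese $0.0067.
With no serving limits, use only lentils: 1653 mg / 397 mg = 4.164 servings × $0.45 = $1.87.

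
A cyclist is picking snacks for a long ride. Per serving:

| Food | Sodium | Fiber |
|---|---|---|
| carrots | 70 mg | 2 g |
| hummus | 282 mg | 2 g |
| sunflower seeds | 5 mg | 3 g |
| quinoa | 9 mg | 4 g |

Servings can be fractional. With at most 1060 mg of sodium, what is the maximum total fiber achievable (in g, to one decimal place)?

Fiber per mg sodium: sunflower seeds 0.6, quinoa 0.4444, carrots 0.02857, hummus 0.007092.
With no serving limits, spend the whole sodium allowance on sunflower seeds: 1060 mg / 5 mg × 3 g = 636.0 g.

636.0 g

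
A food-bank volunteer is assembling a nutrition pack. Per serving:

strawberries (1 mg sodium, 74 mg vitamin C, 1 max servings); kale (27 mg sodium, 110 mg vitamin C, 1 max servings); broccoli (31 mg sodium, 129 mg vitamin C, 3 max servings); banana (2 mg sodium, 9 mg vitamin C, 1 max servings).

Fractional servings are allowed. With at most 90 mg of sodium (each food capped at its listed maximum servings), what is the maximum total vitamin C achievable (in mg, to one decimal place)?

445.0 mg

Vitamin C per mg sodium: strawberries 74, banana 4.5, broccoli 4.161, kale 4.074.
Take 1 serving of strawberries: uses 1 mg sodium, +74.0 mg vitamin C (running total 74.0 mg).
Take 1 serving of banana: uses 2 mg sodium, +9.0 mg vitamin C (running total 83.0 mg).
Take 2.806 servings of broccoli: uses 87 mg sodium, +362.0 mg vitamin C (running total 445.0 mg).
Greedy by best ratio exhausts the sodium allowance optimally: 445.0 mg.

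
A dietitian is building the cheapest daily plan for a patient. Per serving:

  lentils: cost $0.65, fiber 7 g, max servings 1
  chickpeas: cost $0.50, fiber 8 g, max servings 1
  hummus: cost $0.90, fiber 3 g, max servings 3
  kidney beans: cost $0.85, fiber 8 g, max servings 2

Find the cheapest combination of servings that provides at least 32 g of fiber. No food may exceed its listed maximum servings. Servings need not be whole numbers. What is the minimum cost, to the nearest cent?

Cost per g of fiber: chickpeas $0.0625, lentils $0.0929, kidney beans $0.1062, hummus $0.3000.
Take 1 serving of chickpeas: +8.0 g fiber for $0.50 (total $0.50, still need 24.0 g).
Take 1 serving of lentils: +7.0 g fiber for $0.65 (total $1.15, still need 17.0 g).
Take 2 servings of kidney beans: +16.0 g fiber for $1.70 (total $2.85, still need 1.0 g).
Take 0.3333 servings of hummus: +1.0 g fiber for $0.30 (total $3.15, still need 0.0 g).
Filling from the cheapest source first is optimal under one linear minimum: $3.15.

$3.15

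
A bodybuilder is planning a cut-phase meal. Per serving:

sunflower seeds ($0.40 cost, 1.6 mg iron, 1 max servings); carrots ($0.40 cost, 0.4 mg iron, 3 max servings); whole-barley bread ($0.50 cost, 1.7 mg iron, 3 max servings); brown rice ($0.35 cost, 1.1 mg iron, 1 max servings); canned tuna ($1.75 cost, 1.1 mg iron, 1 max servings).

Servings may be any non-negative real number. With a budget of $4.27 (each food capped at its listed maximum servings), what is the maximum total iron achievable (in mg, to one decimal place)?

Iron per dollar: sunflower seeds 4, whole-barley bread 3.4, brown rice 3.143, carrots 1, canned tuna 0.6286.
Take 1 serving of sunflower seeds: spends $0.40, +1.6 mg iron (running total 1.6 mg).
Take 3 servings of whole-barley bread: spends $1.50, +5.1 mg iron (running total 6.7 mg).
Take 1 serving of brown rice: spends $0.35, +1.1 mg iron (running total 7.8 mg).
Take 3 servings of carrots: spends $1.20, +1.2 mg iron (running total 9.0 mg).
Take 0.4686 servings of canned tuna: spends $0.82, +0.5 mg iron (running total 9.5 mg).
Greedy by best ratio exhausts the cost allowance optimally: 9.5 mg.

9.5 mg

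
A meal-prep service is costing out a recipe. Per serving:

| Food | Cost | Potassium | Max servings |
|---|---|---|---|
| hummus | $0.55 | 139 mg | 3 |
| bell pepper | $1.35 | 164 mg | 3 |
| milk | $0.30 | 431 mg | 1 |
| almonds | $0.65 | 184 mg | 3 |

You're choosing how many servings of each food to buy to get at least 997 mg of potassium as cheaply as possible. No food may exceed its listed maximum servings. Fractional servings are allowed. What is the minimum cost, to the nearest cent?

$2.31

Cost per mg of potassium: milk $0.0007, almonds $0.0035, hummus $0.0040, bell pepper $0.0082.
Take 1 serving of milk: +431.0 mg potassium for $0.30 (total $0.30, still need 566.0 mg).
Take 3 servings of almonds: +552.0 mg potassium for $1.95 (total $2.25, still need 14.0 mg).
Take 0.1007 servings of hummus: +14.0 mg potassium for $0.06 (total $2.31, still need 0.0 mg).
Filling from the cheapest source first is optimal under one linear minimum: $2.31.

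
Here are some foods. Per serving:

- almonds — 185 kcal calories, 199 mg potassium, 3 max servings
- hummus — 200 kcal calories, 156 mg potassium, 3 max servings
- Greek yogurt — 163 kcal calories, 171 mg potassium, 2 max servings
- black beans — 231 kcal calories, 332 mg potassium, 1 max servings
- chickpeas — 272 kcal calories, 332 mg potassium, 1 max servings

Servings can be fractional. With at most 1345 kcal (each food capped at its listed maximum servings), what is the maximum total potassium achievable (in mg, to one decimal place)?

1562.1 mg

Potassium per kcal: black beans 1.437, chickpeas 1.221, almonds 1.076, Greek yogurt 1.049, hummus 0.78.
Take 1 serving of black beans: uses 231 kcal, +332.0 mg potassium (running total 332.0 mg).
Take 1 serving of chickpeas: uses 272 kcal, +332.0 mg potassium (running total 664.0 mg).
Take 3 servings of almonds: uses 555 kcal, +597.0 mg potassium (running total 1261.0 mg).
Take 1.761 servings of Greek yogurt: uses 287 kcal, +301.1 mg potassium (running total 1562.1 mg).
Filling greedily by potassium-per-kcal is optimal for one linear limit, giving 1562.1 mg.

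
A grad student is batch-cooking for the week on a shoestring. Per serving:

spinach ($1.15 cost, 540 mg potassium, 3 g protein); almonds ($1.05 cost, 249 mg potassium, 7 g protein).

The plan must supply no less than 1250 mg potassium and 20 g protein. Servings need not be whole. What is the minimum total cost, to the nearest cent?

Two binding constraints pin down two serving amounts, so the optimal mix uses at most two foods. The candidates are each food alone (scaled to the tighter of potassium/protein) and each pair with both constraints tight.
spinach only: max(1250/540, 20/3) = 6.667 servings → $7.67.
almonds only: max(1250/249, 20/7) = 5.02 servings → $5.27.
spinach + almonds with both tight: 1.243 servings and 2.324 servings → $3.87.
Cheapest feasible corner: $3.87.

$3.87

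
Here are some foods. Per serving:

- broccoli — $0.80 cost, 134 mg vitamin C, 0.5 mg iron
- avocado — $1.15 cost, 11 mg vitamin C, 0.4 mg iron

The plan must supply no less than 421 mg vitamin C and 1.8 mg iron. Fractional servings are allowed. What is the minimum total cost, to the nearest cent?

This is a tiny linear program; its minimum lies at a vertex of the feasible set. List the vertices and price them.
broccoli only: max(421/134, 1.8/0.5) = 3.6 servings → $2.88.
avocado only: max(421/11, 1.8/0.4) = 38.27 servings → $44.01.
broccoli + avocado with both tight: 3.089 servings and 0.6383 servings → $3.21.
Cheapest feasible corner: $2.88.

$2.88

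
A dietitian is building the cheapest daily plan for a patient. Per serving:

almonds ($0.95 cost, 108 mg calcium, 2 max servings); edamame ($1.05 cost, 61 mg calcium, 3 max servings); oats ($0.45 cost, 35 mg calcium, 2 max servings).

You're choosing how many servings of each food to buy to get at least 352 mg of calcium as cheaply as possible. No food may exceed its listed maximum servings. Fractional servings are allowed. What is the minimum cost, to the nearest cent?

$3.94

Cost per mg of calcium: almonds $0.0088, oats $0.0129, edamame $0.0172.
Take 2 servings of almonds: +216.0 mg calcium for $1.90 (total $1.90, still need 136.0 mg).
Take 2 servings of oats: +70.0 mg calcium for $0.90 (total $2.80, still need 66.0 mg).
Take 1.082 servings of edamame: +66.0 mg calcium for $1.14 (total $3.94, still need 0.0 mg).
Greedy by cheapest-per-mg is optimal for a single linear constraint, so the minimum cost is $3.94.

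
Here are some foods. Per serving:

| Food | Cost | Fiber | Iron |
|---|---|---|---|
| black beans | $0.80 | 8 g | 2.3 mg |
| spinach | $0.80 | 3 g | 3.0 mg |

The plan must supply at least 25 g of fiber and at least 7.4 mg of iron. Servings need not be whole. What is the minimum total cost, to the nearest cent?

A basic optimal solution has at most two foods positive. Try each food alone and each pair with both targets met exactly.
black beans only: max(25/8, 7.4/2.3) = 3.217 servings → $2.57.
spinach only: max(25/3, 7.4/3.0) = 8.333 servings → $6.67.
black beans + spinach with both tight: 3.088 servings and 0.09942 servings → $2.55.
Cheapest feasible corner: $2.55.

$2.55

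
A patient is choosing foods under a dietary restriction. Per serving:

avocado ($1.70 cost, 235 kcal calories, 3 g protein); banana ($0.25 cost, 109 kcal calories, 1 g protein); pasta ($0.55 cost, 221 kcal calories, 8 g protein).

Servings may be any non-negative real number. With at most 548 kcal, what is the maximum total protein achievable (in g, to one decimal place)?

19.8 g

Protein per kcal: pasta 0.0362, avocado 0.01277, banana 0.009174.
With no serving limits, spend the whole calories allowance on pasta: 548 kcal / 221 kcal × 8 g = 19.8 g.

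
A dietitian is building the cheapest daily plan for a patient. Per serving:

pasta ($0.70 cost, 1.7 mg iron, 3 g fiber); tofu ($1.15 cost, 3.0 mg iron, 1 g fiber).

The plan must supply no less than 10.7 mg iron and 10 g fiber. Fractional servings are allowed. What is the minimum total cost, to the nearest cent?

$4.23

For a min-cost LP with two ≥-constraints, a basic feasible solution has at most two positive variables.
pasta only: max(10.7/1.7, 10/3) = 6.294 servings → $4.41.
tofu only: max(10.7/3.0, 10/1) = 10 servings → $11.50.
pasta + tofu with both tight: 2.644 servings and 2.068 servings → $4.23.
The minimum over all feasible corners is $4.23.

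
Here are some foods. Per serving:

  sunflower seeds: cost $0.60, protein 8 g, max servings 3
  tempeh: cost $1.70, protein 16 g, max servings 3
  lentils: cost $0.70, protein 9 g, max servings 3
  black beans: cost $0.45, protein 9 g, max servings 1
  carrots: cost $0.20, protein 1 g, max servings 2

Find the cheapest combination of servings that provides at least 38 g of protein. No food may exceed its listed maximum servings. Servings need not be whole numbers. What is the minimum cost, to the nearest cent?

Cost per g of protein: black beans $0.0500, sunflower seeds $0.0750, lentils $0.0778, tempeh $0.1062, carrots $0.2000.
Take 1 serving of black beans: +9.0 g protein for $0.45 (total $0.45, still need 29.0 g).
Take 3 servings of sunflower seeds: +24.0 g protein for $1.80 (total $2.25, still need 5.0 g).
Take 0.5556 servings of lentils: +5.0 g protein for $0.39 (total $2.64, still need 0.0 g).
Greedy by cheapest-per-g is optimal for a single linear constraint, so the minimum cost is $2.64.

$2.64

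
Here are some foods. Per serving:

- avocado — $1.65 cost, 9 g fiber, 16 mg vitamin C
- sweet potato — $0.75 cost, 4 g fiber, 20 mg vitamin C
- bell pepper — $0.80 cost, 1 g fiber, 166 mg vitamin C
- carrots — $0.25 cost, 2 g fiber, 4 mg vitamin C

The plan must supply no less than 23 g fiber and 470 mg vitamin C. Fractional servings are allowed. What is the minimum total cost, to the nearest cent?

With two linear requirements the optimum uses one or two foods; enumerate the corners.
avocado only: max(23/9, 470/16) = 29.38 servings → $48.47.
sweet potato only: max(23/4, 470/20) = 23.5 servings → $17.62.
bell pepper only: max(23/1, 470/166) = 23 servings → $18.40.
carrots only: max(23/2, 470/4) = 117.5 servings → $29.38.
avocado + sweet potato: intersection lies outside the first quadrant.
avocado + bell pepper with both tight: 2.265 servings and 2.613 servings → $5.83.
avocado + carrots with both targets exact would need a negative amount; discard.
sweet potato + bell pepper with both tight: 5.199 servings and 2.205 servings → $5.66.
sweet potato + carrots with both targets exact would need a negative amount; discard.
bell pepper + carrots with both tight: 2.585 servings and 10.21 servings → $4.62.
Cheapest feasible corner: $4.62.

$4.62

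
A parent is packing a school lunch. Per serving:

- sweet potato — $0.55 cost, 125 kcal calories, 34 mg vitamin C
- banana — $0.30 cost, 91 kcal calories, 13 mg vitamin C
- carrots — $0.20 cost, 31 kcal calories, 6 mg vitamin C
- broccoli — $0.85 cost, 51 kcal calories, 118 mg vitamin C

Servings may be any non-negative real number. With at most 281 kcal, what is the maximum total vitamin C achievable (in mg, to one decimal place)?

Vitamin C per kcal: broccoli 2.314, sweet potato 0.272, carrots 0.1935, banana 0.1429.
With no serving limits, spend the whole calories allowance on broccoli: 281 kcal / 51 kcal × 118 mg = 650.2 mg.

650.2 mg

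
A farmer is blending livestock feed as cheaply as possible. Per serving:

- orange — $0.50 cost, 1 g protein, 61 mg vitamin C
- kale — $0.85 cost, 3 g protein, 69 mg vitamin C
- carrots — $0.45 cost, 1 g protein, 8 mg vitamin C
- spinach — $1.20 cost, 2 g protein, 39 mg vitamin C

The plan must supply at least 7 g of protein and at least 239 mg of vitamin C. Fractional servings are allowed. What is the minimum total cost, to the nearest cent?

$2.43

With two linear requirements the optimum uses one or two foods; enumerate the corners.
orange only: max(7/1, 239/61) = 7 servings → $3.50.
kale only: max(7/3, 239/69) = 3.464 servings → $2.94.
carrots only: max(7/1, 239/8) = 29.88 servings → $13.44.
spinach only: max(7/2, 239/39) = 6.128 servings → $7.35.
orange + kale with both tight: 2.053 servings and 1.649 servings → $2.43.
orange + carrots with both tight: 3.453 servings and 3.547 servings → $3.32.
orange + spinach with both tight: 2.47 servings and 2.265 servings → $3.95.
kale + carrots: intersection lies outside the first quadrant.
kale + spinach with both targets exact would need a negative amount; discard.
carrots + spinach: intersection lies outside the first quadrant.
The minimum over all feasible corners is $2.43.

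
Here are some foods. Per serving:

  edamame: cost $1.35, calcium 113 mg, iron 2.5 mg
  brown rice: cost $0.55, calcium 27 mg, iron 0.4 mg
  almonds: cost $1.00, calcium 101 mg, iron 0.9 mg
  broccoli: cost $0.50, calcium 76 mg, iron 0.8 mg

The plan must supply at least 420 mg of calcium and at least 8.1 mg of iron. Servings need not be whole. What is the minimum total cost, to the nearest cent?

For a min-cost LP with two ≥-constraints, a basic feasible solution has at most two positive variables.
edamame only: max(420/113, 8.1/2.5) = 3.717 servings → $5.02.
brown rice only: max(420/27, 8.1/0.4) = 20.25 servings → $11.14.
almonds only: max(420/101, 8.1/0.9) = 9 servings → $9.00.
broccoli only: max(420/76, 8.1/0.8) = 10.12 servings → $5.06.
edamame + brown rice with both tight: 2.274 servings and 6.04 servings → $6.39.
edamame + almonds with both tight: 2.918 servings and 0.8932 servings → $4.83.
edamame + broccoli with both tight: 2.807 servings and 1.352 servings → $4.47.
brown rice + almonds: the both-tight solution has a negative serving — not a feasible corner.
brown rice + broccoli with both targets exact would need a negative amount; discard.
almonds + broccoli: intersection lies outside the first quadrant.
Cheapest feasible corner: $4.47.

$4.47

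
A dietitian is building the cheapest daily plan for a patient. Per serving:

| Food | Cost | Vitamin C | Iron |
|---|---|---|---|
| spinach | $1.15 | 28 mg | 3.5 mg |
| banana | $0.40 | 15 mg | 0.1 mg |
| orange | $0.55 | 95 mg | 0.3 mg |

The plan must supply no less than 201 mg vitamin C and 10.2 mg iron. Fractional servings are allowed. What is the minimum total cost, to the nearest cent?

Two binding constraints pin down two serving amounts, so the optimal mix uses at most two foods. The candidates are each food alone (scaled to the tighter of vitamin C/iron) and each pair with both constraints tight.
spinach only: max(201/28, 10.2/3.5) = 7.179 servings → $8.26.
banana only: max(201/15, 10.2/0.1) = 102 servings → $40.80.
orange only: max(201/95, 10.2/0.3) = 34 servings → $18.70.
spinach + banana with both tight: 2.674 servings and 8.408 servings → $6.44.
spinach + orange with both tight: 2.804 servings and 1.289 servings → $3.93.
banana + orange with both targets exact would need a negative amount; discard.
So the least-cost plan costs $3.93.

$3.93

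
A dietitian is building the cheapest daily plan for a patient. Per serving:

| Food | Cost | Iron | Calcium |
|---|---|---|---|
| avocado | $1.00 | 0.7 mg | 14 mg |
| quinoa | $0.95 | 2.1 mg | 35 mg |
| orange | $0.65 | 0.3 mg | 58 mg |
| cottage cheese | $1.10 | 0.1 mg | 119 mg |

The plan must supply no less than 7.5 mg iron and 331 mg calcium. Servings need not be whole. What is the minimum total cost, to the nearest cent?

$5.24

This is a tiny linear program; its minimum lies at a vertex of the feasible set. List the vertices and price them.
avocado only: max(7.5/0.7, 331/14) = 23.64 servings → $23.64.
quinoa only: max(7.5/2.1, 331/35) = 9.457 servings → $8.98.
orange only: max(7.5/0.3, 331/58) = 25 servings → $16.25.
cottage cheese only: max(7.5/0.1, 331/119) = 75 servings → $82.50.
avocado + quinoa: intersection lies outside the first quadrant.
avocado + orange with both tight: 9.223 servings and 3.481 servings → $11.49.
avocado + cottage cheese with both tight: 10.49 servings and 1.547 servings → $12.19.
quinoa + orange with both tight: 3.016 servings and 3.887 servings → $5.39.
quinoa + cottage cheese with both tight: 3.488 servings and 1.756 servings → $5.24.
orange + cottage cheese: the both-tight solution has a negative serving — not a feasible corner.
Cheapest feasible corner: $5.24.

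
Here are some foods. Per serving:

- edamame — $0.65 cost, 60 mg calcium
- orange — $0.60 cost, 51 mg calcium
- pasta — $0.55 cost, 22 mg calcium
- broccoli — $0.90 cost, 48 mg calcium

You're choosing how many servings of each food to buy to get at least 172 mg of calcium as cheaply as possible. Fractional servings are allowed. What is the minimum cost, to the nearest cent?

$1.86

Cost per mg of calcium: edamame $0.0108, orange $0.0118, broccoli $0.0187, pasta $0.0250.
With no serving limits, use only edamame: 172 mg / 60 mg = 2.867 servings × $0.65 = $1.86.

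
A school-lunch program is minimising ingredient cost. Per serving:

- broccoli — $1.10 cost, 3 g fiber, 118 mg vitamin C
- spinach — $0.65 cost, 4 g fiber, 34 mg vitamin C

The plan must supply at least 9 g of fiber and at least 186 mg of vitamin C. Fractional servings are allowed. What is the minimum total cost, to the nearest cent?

This is a tiny linear program; its minimum lies at a vertex of the feasible set. List the vertices and price them.
broccoli only: max(9/3, 186/118) = 3 servings → $3.30.
spinach only: max(9/4, 186/34) = 5.471 servings → $3.56.
broccoli + spinach with both tight: 1.184 servings and 1.362 servings → $2.19.
Cheapest feasible corner: $2.19.

$2.19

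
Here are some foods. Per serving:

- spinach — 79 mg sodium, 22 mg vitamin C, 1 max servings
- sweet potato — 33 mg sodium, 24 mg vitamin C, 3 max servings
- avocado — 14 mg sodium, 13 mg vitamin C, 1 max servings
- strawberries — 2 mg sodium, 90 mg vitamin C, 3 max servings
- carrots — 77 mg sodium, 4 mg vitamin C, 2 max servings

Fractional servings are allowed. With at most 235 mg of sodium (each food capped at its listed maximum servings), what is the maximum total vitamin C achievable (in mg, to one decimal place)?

378.9 mg

Vitamin C per mg sodium: strawberries 45, avocado 0.9286, sweet potato 0.7273, spinach 0.2785, carrots 0.05195.
Take 3 servings of strawberries: uses 6 mg sodium, +270.0 mg vitamin C (running total 270.0 mg).
Take 1 serving of avocado: uses 14 mg sodium, +13.0 mg vitamin C (running total 283.0 mg).
Take 3 servings of sweet potato: uses 99 mg sodium, +72.0 mg vitamin C (running total 355.0 mg).
Take 1 serving of spinach: uses 79 mg sodium, +22.0 mg vitamin C (running total 377.0 mg).
Take 0.4805 servings of carrots: uses 37 mg sodium, +1.9 mg vitamin C (running total 378.9 mg).
Filling greedily by vitamin C-per-mg sodium is optimal for one linear limit, giving 378.9 mg.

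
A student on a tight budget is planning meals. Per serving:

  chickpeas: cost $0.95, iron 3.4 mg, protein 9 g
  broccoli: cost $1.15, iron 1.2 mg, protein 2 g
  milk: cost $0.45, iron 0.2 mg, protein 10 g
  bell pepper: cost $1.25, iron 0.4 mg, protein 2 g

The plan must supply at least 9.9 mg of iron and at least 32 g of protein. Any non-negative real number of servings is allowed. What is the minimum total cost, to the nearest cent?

A basic optimal solution has at most two foods positive. Try each food alone and each pair with both targets met exactly.
chickpeas only: max(9.9/3.4, 32/9) = 3.556 servings → $3.38.
broccoli only: max(9.9/1.2, 32/2) = 16 servings → $18.40.
milk only: max(9.9/0.2, 32/10) = 49.5 servings → $22.27.
bell pepper only: max(9.9/0.4, 32/2) = 24.75 servings → $30.94.
chickpeas + broccoli: intersection lies outside the first quadrant.
chickpeas + milk with both tight: 2.876 servings and 0.6118 servings → $3.01.
chickpeas + bell pepper with both tight: 2.188 servings and 6.156 servings → $9.77.
broccoli + milk with both tight: 7.983 servings and 1.603 servings → $9.90.
broccoli + bell pepper with both tight: 4.375 servings and 11.62 servings → $19.56.
milk + bell pepper: the both-tight solution has a negative serving — not a feasible corner.
The minimum over all feasible corners is $3.01.

$3.01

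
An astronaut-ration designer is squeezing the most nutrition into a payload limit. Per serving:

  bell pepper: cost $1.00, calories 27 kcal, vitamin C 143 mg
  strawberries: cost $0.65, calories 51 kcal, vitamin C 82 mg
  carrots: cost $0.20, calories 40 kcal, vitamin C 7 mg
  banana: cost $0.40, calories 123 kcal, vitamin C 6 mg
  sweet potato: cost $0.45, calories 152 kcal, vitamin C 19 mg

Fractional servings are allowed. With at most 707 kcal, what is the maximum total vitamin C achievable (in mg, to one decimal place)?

Vitamin C per kcal: bell pepper 5.296, strawberries 1.608, carrots 0.175, sweet potato 0.125, banana 0.04878.
With no serving limits, spend the whole calories allowance on bell pepper: 707 kcal / 27 kcal × 143 mg = 3744.5 mg.

3744.5 mg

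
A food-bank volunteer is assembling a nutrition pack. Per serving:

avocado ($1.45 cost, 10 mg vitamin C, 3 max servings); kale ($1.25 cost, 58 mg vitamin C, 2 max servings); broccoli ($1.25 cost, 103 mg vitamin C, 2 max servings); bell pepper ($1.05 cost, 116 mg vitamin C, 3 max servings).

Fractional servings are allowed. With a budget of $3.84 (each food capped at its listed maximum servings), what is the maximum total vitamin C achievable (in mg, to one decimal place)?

Vitamin C per dollar: bell pepper 110.5, broccoli 82.4, kale 46.4, avocado 6.897.
Take 3 servings of bell pepper: spends $3.15, +348.0 mg vitamin C (running total 348.0 mg).
Take 0.552 servings of broccoli: spends $0.69, +56.9 mg vitamin C (running total 404.9 mg).
Filling greedily by vitamin C-per-dollar is optimal for one linear limit, giving 404.9 mg.

404.9 mg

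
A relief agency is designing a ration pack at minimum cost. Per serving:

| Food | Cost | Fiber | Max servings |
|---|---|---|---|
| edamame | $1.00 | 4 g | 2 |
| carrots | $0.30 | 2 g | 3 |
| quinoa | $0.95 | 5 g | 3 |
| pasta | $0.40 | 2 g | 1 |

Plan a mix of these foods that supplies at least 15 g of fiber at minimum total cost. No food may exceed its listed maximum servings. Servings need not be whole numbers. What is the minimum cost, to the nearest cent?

Cost per g of fiber: carrots $0.1500, quinoa $0.1900, pasta $0.2000, edamame $0.2500.
Take 3 servings of carrots: +6.0 g fiber for $0.90 (total $0.90, still need 9.0 g).
Take 1.8 servings of quinoa: +9.0 g fiber for $1.71 (total $2.61, still need 0.0 g).
Greedy by cheapest-per-g is optimal for a single linear constraint, so the minimum cost is $2.61.

$2.61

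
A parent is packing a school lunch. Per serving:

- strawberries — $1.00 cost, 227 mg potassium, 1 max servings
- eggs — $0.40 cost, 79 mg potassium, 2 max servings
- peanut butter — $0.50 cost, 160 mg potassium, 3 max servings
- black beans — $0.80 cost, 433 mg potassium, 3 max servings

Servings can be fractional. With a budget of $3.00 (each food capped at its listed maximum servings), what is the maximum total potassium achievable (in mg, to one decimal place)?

1491.0 mg

Potassium per dollar: black beans 541.2, peanut butter 320, strawberries 227, eggs 197.5.
Take 3 servings of black beans: spends $2.40, +1299.0 mg potassium (running total 1299.0 mg).
Take 1.2 servings of peanut butter: spends $0.60, +192.0 mg potassium (running total 1491.0 mg).
Filling greedily by potassium-per-dollar is optimal for one linear limit, giving 1491.0 mg.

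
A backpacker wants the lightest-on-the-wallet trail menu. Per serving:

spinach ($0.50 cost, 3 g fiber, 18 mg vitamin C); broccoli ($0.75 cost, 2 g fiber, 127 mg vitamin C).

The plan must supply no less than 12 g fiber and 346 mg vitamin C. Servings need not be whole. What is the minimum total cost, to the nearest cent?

$2.99

Two binding constraints pin down two serving amounts, so the optimal mix uses at most two foods. The candidates are each food alone (scaled to the tighter of fiber/vitamin C) and each pair with both constraints tight.
spinach only: max(12/3, 346/18) = 19.22 servings → $9.61.
broccoli only: max(12/2, 346/127) = 6 servings → $4.50.
spinach + broccoli with both tight: 2.412 servings and 2.383 servings → $2.99.
So the least-cost plan costs $2.99.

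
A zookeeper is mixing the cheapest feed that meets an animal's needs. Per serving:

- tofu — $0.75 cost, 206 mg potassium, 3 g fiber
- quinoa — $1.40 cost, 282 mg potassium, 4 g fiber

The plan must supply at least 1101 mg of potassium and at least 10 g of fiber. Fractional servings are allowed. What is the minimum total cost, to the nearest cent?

Two binding constraints pin down two serving amounts, so the optimal mix uses at most two foods. The candidates are each food alone (scaled to the tighter of potassium/fiber) and each pair with both constraints tight.
tofu only: max(1101/206, 10/3) = 5.345 servings → $4.01.
quinoa only: max(1101/282, 10/4) = 3.904 servings → $5.47.
tofu + quinoa: intersection lies outside the first quadrant.
So the least-cost plan costs $4.01.

$4.01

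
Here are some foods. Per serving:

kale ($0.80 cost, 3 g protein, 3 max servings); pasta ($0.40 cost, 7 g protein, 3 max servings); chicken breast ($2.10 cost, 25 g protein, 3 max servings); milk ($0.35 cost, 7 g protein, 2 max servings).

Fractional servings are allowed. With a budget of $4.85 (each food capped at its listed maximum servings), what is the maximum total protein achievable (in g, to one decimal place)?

Protein per dollar: milk 20, pasta 17.5, chicken breast 11.9, kale 3.75.
Take 2 servings of milk: spends $0.70, +14.0 g protein (running total 14.0 g).
Take 3 servings of pasta: spends $1.20, +21.0 g protein (running total 35.0 g).
Take 1.405 servings of chicken breast: spends $2.95, +35.1 g protein (running total 70.1 g).
Filling greedily by protein-per-dollar is optimal for one linear limit, giving 70.1 g.

70.1 g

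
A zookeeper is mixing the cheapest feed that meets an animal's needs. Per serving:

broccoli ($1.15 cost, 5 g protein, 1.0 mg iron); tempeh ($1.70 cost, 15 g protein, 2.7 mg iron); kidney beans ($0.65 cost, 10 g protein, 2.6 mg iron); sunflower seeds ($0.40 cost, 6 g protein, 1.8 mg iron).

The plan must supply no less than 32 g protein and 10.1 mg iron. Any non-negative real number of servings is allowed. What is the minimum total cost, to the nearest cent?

Two binding constraints pin down two serving amounts, so the optimal mix uses at most two foods. The candidates are each food alone (scaled to the tighter of protein/iron) and each pair with both constraints tight.
broccoli only: max(32/5, 10.1/1.0) = 10.1 servings → $11.62.
tempeh only: max(32/15, 10.1/2.7) = 3.741 servings → $6.36.
kidney beans only: max(32/10, 10.1/2.6) = 3.885 servings → $2.52.
sunflower seeds only: max(32/6, 10.1/1.8) = 5.611 servings → $2.24.
broccoli + tempeh: intersection lies outside the first quadrant.
broccoli + kidney beans: the both-tight solution has a negative serving — not a feasible corner.
broccoli + sunflower seeds: intersection lies outside the first quadrant.
tempeh + kidney beans: the both-tight solution has a negative serving — not a feasible corner.
tempeh + sunflower seeds: the both-tight solution has a negative serving — not a feasible corner.
kidney beans + sunflower seeds: intersection lies outside the first quadrant.
The minimum over all feasible corners is $2.24.

$2.24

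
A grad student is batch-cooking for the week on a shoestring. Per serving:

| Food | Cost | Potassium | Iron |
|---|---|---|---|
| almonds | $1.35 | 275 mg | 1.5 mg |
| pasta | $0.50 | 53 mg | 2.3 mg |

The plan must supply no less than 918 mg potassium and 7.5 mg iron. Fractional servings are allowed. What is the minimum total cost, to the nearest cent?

$4.80

almonds only: max(918/275, 7.5/1.5) = 5 servings → $6.75.
pasta only: max(918/53, 7.5/2.3) = 17.32 servings → $8.66.
almonds + pasta with both tight: 3.099 servings and 1.24 servings → $4.80.
Cheapest feasible corner: $4.80.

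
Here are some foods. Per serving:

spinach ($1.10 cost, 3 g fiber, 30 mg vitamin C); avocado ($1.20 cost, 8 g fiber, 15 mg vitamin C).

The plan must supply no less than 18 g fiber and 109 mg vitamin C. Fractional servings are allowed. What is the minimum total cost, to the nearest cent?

$4.71

With two linear requirements the optimum uses one or two foods; enumerate the corners.
spinach only: max(18/3, 109/30) = 6 servings → $6.60.
avocado only: max(18/8, 109/15) = 7.267 servings → $8.72.
spinach + avocado with both tight: 3.087 servings and 1.092 servings → $4.71.
So the least-cost plan costs $4.71.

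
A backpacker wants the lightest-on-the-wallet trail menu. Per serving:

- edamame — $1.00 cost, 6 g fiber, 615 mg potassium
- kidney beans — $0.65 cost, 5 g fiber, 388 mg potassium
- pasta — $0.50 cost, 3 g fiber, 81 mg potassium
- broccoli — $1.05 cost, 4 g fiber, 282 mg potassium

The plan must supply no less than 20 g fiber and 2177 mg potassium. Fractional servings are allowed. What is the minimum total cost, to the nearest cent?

$3.54

edamame only: max(20/6, 2177/615) = 3.54 servings → $3.54.
kidney beans only: max(20/5, 2177/388) = 5.611 servings → $3.65.
pasta only: max(20/3, 2177/81) = 26.88 servings → $13.44.
broccoli only: max(20/4, 2177/282) = 7.72 servings → $8.11.
edamame + kidney beans: intersection lies outside the first quadrant.
edamame + pasta: the both-tight solution has a negative serving — not a feasible corner.
edamame + broccoli with both targets exact would need a negative amount; discard.
kidney beans + pasta: the both-tight solution has a negative serving — not a feasible corner.
kidney beans + broccoli: intersection lies outside the first quadrant.
pasta + broccoli: the both-tight solution has a negative serving — not a feasible corner.
So the least-cost plan costs $3.54.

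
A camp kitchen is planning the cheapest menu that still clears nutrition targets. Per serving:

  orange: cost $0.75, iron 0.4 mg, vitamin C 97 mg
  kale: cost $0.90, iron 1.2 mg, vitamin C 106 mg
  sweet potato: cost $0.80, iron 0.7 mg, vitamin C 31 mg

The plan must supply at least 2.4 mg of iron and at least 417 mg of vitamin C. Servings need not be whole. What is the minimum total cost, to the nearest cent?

A basic optimal solution has at most two foods positive. Try each food alone and each pair with both targets met exactly.
orange only: max(2.4/0.4, 417/97) = 6 servings → $4.50.
kale only: max(2.4/1.2, 417/106) = 3.934 servings → $3.54.
sweet potato only: max(2.4/0.7, 417/31) = 13.45 servings → $10.76.
orange + kale with both tight: 3.324 servings and 0.8919 servings → $3.30.
orange + sweet potato with both tight: 3.919 servings and 1.189 servings → $3.89.
kale + sweet potato: intersection lies outside the first quadrant.
Cheapest feasible corner: $3.30.

$3.30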